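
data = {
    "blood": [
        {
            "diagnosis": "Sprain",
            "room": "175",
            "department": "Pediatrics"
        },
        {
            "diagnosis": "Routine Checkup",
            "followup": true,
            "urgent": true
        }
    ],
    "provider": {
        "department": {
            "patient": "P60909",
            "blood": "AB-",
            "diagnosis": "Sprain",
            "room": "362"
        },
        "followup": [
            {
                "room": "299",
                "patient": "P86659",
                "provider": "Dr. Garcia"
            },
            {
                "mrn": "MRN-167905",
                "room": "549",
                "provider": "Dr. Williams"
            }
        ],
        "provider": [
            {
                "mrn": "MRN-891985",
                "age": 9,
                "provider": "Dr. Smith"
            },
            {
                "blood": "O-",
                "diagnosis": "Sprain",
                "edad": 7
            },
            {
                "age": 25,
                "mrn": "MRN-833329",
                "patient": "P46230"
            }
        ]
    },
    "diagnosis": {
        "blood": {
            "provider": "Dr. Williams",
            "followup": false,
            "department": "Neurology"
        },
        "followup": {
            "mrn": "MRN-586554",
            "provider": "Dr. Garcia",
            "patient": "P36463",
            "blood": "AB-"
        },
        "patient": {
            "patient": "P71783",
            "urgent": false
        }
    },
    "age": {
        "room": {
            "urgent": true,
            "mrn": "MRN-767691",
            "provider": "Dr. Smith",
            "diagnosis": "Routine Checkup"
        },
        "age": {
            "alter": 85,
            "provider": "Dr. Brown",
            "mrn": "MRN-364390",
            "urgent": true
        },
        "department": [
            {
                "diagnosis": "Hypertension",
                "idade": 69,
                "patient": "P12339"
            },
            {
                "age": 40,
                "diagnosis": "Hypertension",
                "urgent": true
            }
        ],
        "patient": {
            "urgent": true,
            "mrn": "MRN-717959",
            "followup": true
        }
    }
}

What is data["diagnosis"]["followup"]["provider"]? "Dr. Garcia"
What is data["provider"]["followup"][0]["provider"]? "Dr. Garcia"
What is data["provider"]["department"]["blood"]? "AB-"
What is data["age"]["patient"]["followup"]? True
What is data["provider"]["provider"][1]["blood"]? "O-"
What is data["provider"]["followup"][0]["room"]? "299"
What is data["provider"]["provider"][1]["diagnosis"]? "Sprain"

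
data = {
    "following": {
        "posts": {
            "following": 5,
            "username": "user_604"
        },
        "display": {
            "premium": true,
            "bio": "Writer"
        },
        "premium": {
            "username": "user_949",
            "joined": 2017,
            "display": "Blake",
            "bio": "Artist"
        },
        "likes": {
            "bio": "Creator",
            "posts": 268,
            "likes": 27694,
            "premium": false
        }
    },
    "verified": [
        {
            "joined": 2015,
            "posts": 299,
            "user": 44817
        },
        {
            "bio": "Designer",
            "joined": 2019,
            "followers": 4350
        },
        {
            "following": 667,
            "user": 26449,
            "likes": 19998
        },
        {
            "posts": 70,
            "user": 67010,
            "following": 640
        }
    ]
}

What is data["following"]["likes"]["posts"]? 268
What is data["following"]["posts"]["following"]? 5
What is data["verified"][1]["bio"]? "Designer"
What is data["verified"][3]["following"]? 640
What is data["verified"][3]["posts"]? 70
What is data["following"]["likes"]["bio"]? "Creator"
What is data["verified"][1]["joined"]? 2019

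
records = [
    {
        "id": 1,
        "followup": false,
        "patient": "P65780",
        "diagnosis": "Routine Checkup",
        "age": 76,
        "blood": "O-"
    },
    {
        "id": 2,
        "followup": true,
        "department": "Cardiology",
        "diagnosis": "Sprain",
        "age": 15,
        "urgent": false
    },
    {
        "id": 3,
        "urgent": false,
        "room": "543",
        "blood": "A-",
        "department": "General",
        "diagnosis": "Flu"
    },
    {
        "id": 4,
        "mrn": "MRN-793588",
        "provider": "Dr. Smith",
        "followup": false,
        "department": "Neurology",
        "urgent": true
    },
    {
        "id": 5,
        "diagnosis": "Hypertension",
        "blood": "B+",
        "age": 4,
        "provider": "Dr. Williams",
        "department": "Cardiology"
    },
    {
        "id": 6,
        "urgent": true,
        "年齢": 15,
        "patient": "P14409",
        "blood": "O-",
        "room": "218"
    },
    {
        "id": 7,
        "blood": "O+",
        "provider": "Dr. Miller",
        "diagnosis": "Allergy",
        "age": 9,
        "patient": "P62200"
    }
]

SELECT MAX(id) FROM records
7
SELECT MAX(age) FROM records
76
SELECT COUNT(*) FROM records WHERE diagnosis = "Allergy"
1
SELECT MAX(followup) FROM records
True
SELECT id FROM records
[1, 2, 3, 4, 5, 6, 7]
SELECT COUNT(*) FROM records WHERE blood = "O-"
2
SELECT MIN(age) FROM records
4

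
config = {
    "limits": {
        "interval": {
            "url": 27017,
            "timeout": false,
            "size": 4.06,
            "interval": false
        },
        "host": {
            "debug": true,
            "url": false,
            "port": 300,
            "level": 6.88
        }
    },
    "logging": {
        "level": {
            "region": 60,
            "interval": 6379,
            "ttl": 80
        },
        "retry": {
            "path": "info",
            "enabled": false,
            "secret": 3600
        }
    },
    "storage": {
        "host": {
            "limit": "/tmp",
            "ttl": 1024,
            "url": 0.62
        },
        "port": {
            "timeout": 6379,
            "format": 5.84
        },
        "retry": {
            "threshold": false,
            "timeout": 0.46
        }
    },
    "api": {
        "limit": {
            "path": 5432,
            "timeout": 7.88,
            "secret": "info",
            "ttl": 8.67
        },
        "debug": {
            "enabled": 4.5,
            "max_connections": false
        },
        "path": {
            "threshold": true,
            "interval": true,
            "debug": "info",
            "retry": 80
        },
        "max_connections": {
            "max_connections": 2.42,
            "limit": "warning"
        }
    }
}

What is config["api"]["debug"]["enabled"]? 4.5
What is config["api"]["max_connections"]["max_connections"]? 2.42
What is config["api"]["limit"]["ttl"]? 8.67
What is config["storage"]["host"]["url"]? 0.62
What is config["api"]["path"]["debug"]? "info"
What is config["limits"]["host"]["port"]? 300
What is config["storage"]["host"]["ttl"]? 1024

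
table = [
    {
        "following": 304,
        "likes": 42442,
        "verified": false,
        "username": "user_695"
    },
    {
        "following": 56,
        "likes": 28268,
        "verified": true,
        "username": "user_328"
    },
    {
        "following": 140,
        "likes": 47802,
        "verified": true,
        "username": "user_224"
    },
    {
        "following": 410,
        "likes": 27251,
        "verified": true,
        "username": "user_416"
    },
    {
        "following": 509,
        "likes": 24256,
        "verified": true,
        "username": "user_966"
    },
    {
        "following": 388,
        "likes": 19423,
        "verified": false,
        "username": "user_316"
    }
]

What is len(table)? 6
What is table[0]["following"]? 304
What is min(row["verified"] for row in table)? False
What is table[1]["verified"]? True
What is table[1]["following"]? 56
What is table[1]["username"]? "user_328"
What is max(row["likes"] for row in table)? 47802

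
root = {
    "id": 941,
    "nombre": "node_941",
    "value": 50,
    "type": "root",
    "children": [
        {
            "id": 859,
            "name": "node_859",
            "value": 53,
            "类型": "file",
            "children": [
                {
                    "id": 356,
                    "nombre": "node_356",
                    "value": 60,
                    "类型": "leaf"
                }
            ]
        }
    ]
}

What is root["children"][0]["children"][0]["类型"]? "leaf"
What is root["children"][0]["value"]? 53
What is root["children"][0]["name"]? "node_859"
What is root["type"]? "root"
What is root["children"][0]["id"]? 859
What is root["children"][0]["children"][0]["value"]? 60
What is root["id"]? 941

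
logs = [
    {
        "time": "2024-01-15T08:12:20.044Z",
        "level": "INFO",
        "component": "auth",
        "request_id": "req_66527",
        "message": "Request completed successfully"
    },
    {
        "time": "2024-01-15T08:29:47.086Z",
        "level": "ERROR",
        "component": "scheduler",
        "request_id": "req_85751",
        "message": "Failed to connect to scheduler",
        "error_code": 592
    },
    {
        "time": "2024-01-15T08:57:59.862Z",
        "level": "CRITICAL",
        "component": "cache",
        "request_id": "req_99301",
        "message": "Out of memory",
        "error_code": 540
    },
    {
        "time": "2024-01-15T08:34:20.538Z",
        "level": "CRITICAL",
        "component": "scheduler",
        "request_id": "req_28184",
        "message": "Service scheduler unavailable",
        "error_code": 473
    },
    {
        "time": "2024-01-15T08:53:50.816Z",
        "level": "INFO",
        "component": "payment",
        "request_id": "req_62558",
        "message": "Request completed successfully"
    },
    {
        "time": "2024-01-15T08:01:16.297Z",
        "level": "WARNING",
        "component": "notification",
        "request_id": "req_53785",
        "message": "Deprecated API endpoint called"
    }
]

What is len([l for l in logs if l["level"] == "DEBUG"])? 0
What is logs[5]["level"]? "WARNING"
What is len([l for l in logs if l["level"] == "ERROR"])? 1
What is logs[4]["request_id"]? "req_62558"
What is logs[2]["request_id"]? "req_99301"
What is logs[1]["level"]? "ERROR"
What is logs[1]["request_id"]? "req_85751"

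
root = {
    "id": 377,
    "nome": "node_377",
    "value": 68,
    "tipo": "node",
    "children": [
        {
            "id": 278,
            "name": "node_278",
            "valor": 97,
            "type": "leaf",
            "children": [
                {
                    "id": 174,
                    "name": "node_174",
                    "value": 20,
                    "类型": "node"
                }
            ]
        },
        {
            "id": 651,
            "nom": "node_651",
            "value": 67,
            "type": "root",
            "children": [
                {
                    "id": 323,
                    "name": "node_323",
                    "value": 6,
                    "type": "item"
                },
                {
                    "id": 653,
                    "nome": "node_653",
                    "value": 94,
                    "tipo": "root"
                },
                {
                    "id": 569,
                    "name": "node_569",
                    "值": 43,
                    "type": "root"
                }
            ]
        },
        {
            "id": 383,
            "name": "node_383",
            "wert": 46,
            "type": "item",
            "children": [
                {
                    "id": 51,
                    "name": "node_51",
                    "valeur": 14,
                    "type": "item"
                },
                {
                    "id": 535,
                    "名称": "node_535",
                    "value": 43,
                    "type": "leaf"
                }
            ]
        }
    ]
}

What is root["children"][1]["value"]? 67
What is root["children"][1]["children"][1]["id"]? 653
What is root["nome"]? "node_377"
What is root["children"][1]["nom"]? "node_651"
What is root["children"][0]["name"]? "node_278"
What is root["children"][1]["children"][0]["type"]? "item"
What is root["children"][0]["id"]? 278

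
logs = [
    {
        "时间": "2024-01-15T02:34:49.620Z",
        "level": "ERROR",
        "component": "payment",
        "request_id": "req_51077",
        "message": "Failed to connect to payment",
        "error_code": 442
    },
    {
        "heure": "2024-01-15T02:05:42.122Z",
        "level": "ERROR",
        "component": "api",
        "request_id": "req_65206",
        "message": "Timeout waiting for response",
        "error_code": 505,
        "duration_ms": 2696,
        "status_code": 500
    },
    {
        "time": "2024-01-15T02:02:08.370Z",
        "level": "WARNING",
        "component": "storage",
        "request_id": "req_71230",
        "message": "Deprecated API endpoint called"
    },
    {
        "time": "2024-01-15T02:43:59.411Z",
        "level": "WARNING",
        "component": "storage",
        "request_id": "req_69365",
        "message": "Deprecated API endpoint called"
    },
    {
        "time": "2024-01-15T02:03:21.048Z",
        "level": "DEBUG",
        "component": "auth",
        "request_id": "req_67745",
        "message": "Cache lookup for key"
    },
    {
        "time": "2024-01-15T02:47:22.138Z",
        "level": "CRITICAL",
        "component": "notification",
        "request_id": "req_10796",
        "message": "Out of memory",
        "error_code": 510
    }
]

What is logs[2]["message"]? "Deprecated API endpoint called"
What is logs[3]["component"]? "storage"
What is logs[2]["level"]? "WARNING"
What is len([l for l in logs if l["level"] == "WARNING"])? 2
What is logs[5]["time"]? "2024-01-15T02:47:22.138Z"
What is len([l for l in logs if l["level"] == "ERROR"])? 2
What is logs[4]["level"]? "DEBUG"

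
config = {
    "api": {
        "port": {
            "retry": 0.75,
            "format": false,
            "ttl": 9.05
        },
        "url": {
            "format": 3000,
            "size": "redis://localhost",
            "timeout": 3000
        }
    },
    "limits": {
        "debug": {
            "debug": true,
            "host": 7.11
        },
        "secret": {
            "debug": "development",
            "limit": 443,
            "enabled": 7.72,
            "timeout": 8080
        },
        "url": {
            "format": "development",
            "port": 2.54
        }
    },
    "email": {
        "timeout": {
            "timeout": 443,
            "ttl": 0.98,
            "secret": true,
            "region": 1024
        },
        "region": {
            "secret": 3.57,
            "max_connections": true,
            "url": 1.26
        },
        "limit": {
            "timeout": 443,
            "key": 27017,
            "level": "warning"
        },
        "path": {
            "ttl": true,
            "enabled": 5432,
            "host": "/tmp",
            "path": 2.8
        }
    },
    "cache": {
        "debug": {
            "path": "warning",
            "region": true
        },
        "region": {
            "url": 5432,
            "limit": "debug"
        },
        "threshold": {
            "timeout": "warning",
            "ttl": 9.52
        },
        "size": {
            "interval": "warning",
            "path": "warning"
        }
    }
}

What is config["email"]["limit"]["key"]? 27017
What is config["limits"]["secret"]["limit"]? 443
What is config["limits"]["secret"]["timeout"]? 8080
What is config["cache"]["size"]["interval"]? "warning"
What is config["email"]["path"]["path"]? 2.8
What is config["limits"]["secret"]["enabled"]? 7.72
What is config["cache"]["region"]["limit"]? "debug"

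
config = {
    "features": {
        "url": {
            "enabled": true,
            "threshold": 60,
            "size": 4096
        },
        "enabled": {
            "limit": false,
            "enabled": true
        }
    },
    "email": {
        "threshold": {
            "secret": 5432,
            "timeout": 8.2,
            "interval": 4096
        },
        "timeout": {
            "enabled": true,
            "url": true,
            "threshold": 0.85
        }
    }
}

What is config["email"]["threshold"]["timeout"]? 8.2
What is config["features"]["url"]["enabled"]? True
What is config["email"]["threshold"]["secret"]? 5432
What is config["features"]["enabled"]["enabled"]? True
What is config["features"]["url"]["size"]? 4096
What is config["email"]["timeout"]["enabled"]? True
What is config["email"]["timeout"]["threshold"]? 0.85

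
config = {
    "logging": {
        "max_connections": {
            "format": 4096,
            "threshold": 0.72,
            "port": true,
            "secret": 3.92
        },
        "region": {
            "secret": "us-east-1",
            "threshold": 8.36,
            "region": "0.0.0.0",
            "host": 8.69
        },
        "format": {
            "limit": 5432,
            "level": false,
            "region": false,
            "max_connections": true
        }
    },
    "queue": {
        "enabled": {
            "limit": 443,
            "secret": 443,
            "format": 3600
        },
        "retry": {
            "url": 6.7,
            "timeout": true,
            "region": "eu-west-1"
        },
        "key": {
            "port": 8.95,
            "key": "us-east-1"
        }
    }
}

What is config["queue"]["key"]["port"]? 8.95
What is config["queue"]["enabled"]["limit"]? 443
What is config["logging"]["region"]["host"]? 8.69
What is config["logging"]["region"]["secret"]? "us-east-1"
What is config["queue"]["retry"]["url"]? 6.7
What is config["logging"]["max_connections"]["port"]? True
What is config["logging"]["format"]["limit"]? 5432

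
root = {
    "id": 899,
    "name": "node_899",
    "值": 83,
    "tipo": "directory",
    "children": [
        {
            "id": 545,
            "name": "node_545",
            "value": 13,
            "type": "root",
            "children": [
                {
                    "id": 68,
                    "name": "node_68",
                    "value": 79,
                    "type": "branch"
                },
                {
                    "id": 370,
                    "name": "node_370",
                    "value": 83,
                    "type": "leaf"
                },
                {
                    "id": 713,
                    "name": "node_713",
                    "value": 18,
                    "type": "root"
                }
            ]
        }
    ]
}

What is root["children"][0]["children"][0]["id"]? 68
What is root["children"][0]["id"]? 545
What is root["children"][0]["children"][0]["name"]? "node_68"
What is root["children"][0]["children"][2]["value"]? 18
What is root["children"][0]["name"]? "node_545"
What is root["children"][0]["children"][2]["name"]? "node_713"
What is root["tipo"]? "directory"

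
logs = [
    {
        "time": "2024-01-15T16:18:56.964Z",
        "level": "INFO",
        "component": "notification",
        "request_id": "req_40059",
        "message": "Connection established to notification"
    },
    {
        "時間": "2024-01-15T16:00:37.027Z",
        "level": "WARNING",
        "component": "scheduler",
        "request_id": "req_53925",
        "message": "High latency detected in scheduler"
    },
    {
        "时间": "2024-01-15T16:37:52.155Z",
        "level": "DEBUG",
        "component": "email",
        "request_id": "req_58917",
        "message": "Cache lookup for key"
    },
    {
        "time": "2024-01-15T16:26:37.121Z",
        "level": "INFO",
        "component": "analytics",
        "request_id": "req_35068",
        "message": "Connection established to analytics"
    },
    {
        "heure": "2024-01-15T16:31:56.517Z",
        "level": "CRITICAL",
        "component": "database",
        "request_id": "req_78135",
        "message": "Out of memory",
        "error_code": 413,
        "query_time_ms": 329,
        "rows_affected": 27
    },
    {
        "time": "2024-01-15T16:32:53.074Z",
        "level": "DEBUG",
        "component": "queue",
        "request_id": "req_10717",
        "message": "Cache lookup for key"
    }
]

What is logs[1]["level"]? "WARNING"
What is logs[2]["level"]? "DEBUG"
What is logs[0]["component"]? "notification"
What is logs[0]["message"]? "Connection established to notification"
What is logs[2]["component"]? "email"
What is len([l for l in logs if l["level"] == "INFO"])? 2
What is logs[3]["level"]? "INFO"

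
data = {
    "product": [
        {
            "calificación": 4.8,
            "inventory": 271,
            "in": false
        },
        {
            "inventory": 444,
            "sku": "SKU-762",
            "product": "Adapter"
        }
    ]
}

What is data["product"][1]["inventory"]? 444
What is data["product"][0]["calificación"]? 4.8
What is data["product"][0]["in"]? False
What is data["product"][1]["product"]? "Adapter"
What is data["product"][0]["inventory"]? 271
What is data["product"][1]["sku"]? "SKU-762"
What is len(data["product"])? 2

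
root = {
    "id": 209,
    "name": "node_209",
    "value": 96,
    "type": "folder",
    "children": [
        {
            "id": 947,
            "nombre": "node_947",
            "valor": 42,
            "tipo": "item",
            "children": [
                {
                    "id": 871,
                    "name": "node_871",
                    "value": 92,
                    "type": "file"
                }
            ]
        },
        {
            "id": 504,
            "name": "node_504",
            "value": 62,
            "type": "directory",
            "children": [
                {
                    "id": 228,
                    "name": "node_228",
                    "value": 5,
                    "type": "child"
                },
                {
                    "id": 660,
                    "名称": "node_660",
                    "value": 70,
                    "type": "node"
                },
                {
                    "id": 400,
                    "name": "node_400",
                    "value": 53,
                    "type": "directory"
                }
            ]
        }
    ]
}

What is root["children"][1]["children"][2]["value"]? 53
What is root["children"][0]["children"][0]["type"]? "file"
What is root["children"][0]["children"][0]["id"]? 871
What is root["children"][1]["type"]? "directory"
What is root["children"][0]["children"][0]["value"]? 92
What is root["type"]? "folder"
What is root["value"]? 96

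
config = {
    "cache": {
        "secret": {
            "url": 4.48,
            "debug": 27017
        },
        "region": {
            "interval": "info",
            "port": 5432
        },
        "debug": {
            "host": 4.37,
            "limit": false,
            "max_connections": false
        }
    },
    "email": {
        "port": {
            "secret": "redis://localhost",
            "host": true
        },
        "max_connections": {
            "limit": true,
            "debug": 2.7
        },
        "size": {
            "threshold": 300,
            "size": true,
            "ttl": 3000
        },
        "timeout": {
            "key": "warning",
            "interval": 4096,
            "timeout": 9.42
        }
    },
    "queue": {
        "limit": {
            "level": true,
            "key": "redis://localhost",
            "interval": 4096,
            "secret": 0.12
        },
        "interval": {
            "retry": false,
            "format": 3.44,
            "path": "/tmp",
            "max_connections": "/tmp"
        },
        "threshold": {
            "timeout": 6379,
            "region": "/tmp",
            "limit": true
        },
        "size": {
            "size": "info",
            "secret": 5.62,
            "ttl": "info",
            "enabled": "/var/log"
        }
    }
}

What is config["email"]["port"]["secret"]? "redis://localhost"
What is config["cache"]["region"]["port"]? 5432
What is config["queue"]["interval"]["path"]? "/tmp"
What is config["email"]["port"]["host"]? True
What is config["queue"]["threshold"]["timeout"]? 6379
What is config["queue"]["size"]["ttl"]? "info"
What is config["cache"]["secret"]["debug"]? 27017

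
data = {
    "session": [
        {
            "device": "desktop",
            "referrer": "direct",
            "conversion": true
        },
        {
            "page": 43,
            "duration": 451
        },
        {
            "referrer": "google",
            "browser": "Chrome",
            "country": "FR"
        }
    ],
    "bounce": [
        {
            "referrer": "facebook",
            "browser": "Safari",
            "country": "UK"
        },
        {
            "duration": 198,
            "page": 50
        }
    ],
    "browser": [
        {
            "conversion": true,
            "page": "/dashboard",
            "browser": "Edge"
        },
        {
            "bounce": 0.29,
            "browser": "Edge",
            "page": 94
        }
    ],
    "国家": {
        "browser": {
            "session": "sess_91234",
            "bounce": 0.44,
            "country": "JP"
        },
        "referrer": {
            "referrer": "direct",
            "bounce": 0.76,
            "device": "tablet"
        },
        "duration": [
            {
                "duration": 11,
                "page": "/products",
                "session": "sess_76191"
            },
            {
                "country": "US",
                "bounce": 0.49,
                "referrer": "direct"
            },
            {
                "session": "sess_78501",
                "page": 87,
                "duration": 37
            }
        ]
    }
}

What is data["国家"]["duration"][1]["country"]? "US"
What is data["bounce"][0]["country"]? "UK"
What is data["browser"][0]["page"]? "/dashboard"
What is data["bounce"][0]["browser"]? "Safari"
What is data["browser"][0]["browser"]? "Edge"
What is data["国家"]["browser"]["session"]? "sess_91234"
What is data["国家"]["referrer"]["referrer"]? "direct"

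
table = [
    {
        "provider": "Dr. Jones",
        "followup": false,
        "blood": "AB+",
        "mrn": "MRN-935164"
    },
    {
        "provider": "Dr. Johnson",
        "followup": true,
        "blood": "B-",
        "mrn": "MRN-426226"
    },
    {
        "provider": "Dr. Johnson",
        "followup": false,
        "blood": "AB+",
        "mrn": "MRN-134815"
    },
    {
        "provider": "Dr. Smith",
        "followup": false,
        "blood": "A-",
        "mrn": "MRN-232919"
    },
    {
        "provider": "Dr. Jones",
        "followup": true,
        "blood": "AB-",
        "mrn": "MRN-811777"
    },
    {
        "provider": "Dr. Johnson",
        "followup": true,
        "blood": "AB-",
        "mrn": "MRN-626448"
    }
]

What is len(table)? 6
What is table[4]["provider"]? "Dr. Jones"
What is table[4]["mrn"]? "MRN-811777"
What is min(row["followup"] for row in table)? False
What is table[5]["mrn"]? "MRN-626448"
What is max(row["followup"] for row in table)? True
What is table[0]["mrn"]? "MRN-935164"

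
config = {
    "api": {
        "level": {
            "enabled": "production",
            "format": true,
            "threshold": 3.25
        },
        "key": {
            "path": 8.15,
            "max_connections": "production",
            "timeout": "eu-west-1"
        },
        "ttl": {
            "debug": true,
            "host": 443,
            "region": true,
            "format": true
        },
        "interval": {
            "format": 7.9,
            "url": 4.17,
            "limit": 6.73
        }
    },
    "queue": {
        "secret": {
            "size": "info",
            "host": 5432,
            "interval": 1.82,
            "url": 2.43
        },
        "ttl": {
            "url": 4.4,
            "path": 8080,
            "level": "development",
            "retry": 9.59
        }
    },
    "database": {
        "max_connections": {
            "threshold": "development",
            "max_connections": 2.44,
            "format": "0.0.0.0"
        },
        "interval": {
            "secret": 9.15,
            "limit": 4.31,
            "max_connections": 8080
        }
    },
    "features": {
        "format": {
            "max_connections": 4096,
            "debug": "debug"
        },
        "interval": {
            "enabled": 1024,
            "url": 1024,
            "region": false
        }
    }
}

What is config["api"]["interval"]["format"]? 7.9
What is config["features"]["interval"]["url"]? 1024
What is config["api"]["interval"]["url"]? 4.17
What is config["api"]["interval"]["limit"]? 6.73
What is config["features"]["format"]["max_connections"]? 4096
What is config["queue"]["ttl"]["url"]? 4.4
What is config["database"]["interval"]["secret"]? 9.15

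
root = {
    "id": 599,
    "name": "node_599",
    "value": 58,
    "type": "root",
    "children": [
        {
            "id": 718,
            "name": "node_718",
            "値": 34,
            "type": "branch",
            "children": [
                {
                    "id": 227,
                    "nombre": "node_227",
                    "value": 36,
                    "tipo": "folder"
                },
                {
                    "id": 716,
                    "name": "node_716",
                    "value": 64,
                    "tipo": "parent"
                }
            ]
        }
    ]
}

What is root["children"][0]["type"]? "branch"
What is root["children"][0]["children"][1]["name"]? "node_716"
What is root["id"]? 599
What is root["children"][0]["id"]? 718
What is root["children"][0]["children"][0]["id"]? 227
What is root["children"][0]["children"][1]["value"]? 64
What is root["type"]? "root"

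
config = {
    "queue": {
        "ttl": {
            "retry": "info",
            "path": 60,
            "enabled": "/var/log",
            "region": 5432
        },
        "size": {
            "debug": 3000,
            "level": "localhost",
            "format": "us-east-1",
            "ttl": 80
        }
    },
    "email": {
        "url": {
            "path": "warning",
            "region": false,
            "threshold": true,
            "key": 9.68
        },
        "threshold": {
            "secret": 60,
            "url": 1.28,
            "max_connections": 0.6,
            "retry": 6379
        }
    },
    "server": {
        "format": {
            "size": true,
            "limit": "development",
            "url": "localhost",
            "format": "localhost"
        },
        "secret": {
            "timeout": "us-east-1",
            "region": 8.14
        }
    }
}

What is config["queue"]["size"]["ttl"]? 80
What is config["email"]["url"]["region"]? False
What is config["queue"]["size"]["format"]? "us-east-1"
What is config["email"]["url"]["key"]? 9.68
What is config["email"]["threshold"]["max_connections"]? 0.6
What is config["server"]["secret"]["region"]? 8.14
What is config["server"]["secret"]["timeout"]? "us-east-1"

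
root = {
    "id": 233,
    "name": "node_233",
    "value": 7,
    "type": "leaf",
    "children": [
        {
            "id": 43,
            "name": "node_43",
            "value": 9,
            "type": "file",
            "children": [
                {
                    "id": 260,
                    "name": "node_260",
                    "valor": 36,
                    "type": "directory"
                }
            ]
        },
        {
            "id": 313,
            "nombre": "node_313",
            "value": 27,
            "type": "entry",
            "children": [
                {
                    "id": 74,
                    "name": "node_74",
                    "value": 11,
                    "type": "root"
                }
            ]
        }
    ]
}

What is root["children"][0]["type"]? "file"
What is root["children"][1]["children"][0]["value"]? 11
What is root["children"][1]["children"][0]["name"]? "node_74"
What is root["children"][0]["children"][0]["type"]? "directory"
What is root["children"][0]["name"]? "node_43"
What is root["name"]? "node_233"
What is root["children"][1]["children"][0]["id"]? 74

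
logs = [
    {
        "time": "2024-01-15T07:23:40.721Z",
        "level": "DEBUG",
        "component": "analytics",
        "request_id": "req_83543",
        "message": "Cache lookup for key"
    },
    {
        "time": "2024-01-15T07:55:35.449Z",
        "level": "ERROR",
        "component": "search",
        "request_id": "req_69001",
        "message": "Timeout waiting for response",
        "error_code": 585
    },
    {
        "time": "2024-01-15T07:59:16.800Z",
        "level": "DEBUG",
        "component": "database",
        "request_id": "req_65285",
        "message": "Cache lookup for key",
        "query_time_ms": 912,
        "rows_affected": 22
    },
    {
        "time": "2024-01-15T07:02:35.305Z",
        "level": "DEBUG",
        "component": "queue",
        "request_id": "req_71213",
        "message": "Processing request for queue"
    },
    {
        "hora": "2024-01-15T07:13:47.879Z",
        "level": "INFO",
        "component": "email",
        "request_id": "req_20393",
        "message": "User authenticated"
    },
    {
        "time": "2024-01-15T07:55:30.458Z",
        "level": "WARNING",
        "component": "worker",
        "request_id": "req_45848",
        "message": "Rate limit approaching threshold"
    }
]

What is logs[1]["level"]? "ERROR"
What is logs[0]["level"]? "DEBUG"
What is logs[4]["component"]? "email"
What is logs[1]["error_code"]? 585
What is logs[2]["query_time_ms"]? 912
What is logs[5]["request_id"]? "req_45848"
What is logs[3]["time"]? "2024-01-15T07:02:35.305Z"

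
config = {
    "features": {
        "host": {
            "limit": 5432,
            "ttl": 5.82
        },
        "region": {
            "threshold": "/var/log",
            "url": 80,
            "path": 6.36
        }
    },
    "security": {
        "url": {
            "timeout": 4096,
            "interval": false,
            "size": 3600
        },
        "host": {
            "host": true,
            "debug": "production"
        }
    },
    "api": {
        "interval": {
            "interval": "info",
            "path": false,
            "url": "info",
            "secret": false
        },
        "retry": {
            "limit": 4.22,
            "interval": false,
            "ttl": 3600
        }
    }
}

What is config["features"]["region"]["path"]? 6.36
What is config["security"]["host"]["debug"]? "production"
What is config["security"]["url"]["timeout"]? 4096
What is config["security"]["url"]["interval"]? False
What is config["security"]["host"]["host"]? True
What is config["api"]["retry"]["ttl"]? 3600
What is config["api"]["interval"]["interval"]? "info"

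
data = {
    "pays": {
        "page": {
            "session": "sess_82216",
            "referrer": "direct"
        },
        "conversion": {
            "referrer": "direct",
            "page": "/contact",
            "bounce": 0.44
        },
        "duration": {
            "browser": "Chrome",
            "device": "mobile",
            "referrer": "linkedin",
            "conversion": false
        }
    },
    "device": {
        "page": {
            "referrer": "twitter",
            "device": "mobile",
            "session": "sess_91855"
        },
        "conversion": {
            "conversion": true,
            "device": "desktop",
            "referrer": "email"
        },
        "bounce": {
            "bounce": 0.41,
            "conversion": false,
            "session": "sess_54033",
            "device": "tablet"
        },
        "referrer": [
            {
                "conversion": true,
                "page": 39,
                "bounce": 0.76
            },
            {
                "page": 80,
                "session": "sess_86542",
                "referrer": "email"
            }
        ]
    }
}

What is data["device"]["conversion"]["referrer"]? "email"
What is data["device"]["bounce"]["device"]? "tablet"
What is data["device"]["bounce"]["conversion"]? False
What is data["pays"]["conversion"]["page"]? "/contact"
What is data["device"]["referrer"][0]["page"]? 39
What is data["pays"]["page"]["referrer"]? "direct"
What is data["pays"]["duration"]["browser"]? "Chrome"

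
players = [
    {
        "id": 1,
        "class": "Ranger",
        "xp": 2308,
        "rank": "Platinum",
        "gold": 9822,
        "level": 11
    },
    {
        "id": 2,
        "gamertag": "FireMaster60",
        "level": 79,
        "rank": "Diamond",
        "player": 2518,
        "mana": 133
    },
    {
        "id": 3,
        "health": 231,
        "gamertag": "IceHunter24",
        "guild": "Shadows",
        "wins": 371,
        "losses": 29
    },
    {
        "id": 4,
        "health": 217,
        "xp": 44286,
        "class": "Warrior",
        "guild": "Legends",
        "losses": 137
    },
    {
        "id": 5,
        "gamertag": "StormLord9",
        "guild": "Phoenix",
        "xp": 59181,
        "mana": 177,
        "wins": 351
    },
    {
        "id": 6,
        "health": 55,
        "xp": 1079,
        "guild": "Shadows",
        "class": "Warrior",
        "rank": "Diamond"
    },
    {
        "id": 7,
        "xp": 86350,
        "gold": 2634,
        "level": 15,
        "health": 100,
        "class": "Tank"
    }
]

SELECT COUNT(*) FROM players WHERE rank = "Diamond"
2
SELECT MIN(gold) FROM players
2634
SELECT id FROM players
[1, 2, 3, 4, 5, 6, 7]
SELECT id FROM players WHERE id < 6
[1, 2, 3, 4, 5]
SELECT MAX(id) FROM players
7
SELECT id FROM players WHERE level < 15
[1]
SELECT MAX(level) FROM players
79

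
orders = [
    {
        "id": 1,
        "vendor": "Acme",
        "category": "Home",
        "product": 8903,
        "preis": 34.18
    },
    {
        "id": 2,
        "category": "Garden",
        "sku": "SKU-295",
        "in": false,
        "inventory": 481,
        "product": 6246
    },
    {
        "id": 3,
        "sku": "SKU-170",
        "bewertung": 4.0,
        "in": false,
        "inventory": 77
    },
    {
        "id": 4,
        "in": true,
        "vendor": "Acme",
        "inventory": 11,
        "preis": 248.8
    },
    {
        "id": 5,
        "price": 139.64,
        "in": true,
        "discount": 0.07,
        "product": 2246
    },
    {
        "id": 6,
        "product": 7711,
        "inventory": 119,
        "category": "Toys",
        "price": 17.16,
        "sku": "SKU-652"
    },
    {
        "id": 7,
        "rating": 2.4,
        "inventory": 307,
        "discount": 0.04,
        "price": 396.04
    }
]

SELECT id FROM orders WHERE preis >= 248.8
[4]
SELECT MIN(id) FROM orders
1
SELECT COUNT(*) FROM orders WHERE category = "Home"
1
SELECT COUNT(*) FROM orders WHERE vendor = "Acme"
2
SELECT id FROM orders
[1, 2, 3, 4, 5, 6, 7]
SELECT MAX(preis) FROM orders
248.8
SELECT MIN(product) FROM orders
2246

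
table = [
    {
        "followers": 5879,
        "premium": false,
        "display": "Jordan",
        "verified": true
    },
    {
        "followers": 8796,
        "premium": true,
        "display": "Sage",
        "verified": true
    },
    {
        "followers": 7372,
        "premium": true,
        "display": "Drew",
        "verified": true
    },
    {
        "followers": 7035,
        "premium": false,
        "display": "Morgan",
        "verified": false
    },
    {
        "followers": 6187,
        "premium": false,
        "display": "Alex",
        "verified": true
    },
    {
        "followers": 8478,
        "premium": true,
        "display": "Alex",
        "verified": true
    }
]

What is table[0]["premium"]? False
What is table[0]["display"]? "Jordan"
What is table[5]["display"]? "Alex"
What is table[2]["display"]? "Drew"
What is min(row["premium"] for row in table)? False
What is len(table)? 6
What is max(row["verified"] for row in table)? True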